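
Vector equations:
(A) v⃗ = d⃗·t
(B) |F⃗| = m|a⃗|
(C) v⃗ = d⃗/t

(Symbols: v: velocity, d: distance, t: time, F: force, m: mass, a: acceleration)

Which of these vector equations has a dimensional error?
(A) v⃗ = d⃗·t

(A) v⃗ = d⃗·t: LHS [L T^-1], RHS [L T] ✗ — velocity is displacement per time; should be d⃗/t
(B) |F⃗| = m|a⃗|: LHS [L M T^-2], RHS [L M T^-2] ✓ — magnitudes of vectors are scalars
(C) v⃗ = d⃗/t: LHS [L T^-1], RHS [L T^-1] ✓ — displacement (vector) divided by time (scalar)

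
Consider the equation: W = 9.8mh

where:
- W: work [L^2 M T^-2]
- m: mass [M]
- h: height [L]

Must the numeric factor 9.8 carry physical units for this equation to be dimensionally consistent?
Yes

W has dimensions [L^2 M T^-2], while mh alone has dimensions [L M]. For the equation to balance, the factor 9.8 must carry dimensions [L T^-2] — it is a dimensional constant (a numerical value of a physical quantity with its units suppressed), not a pure number.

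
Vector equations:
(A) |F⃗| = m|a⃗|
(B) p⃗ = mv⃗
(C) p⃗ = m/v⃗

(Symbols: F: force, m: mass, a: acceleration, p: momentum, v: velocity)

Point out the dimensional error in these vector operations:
(C) p⃗ = m/v⃗

(A) |F⃗| = m|a⃗|: LHS [L M T^-2], RHS [L M T^-2] ✓ — magnitudes of vectors are scalars
(B) p⃗ = mv⃗: LHS [L M T^-1], RHS [L M T^-1] ✓ — mass (scalar) times velocity (vector)
(C) p⃗ = m/v⃗: LHS [L M T^-1], RHS [L^-1 M T] ✗ — momentum is mass times velocity; should be mv⃗ (and division by a vector is undefined)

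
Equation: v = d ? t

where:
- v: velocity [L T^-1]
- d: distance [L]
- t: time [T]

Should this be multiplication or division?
division (÷): v = d ÷ t

v [L T^-1]; d [L]; t [T].
d × t → [L T] ✗
d ÷ t → [L T^-1] ✓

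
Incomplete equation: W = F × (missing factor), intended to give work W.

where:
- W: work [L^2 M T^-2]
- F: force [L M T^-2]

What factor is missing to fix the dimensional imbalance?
d (distance), dimensions [L]

W has dimensions [L^2 M T^-2] and F has dimensions [L M T^-2].
The missing factor must have dimensions [L^2 M T^-2] / [L M T^-2] = [L], i.e. distance (d).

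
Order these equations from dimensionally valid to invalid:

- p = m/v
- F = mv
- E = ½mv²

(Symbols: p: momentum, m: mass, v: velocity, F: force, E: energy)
Dimensionally correct: E = ½mv²
Dimensionally incorrect: p = m/v, F = mv
Ordered (correct first, then incorrect): E = ½mv², p = m/v, F = mv

- p = m/v: LHS [L M T^-1], RHS [L^-1 M T] → incorrect ✗
- F = mv: LHS [L M T^-2], RHS [L M T^-1] → incorrect ✗
- E = ½mv²: LHS [L^2 M T^-2], RHS [L^2 M T^-2] → correct ✓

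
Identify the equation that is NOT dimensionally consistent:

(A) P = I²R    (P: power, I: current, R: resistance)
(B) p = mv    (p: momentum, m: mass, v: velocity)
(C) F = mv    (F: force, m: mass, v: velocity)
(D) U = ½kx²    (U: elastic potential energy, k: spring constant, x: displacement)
(C) F = mv

The equation (C) F = mv is dimensionally incorrect.

LHS (F): [L M T^-2]
RHS (mv): [L M T^-1] ✗

The dimensions do not match. The other three equations balance.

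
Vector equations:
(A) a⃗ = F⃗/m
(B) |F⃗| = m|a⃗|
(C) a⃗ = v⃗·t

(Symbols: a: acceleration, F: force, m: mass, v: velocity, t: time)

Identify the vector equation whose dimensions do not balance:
(C) a⃗ = v⃗·t

(A) a⃗ = F⃗/m: LHS [L T^-2], RHS [L T^-2] ✓ — force (vector) divided by mass (scalar)
(B) |F⃗| = m|a⃗|: LHS [L M T^-2], RHS [L M T^-2] ✓ — magnitudes of vectors are scalars
(C) a⃗ = v⃗·t: LHS [L T^-2], RHS [L] ✗ — acceleration is velocity per time; should be v⃗/t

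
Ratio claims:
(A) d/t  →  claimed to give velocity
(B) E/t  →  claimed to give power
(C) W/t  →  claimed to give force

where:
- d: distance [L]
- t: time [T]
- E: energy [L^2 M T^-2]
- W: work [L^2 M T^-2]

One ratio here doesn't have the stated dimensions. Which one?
(C) W/t does not give force

(A) d/t: [L T^-1] = velocity [L T^-1] ✓
(B) E/t: [L^2 M T^-3] = power [L^2 M T^-3] ✓
(C) W/t: [L^2 M T^-3] ≠ force [L M T^-2] ✗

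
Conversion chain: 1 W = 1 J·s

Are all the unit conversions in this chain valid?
The chain is incorrect (it contains an error).

Incorrect: Watt is J/s, not J·s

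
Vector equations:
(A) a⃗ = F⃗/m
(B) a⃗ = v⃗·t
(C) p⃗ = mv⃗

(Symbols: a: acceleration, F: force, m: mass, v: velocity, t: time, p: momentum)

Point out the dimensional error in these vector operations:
(B) a⃗ = v⃗·t

(A) a⃗ = F⃗/m: LHS [L T^-2], RHS [L T^-2] ✓ — force (vector) divided by mass (scalar)
(B) a⃗ = v⃗·t: LHS [L T^-2], RHS [L] ✗ — acceleration is velocity per time; should be v⃗/t
(C) p⃗ = mv⃗: LHS [L M T^-1], RHS [L M T^-1] ✓ — mass (scalar) times velocity (vector)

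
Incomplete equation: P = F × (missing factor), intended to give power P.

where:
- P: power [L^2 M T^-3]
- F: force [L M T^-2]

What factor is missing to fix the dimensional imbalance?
v (velocity), dimensions [L T^-1]

P has dimensions [L^2 M T^-3] and F has dimensions [L M T^-2].
The missing factor must have dimensions [L^2 M T^-3] / [L M T^-2] = [L T^-1], i.e. velocity (v).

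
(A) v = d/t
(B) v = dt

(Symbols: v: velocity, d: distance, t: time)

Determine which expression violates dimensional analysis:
(B)

(A) v = d/t: LHS [L T^-1], RHS [L T^-1] ✓
(B) v = dt: LHS [L T^-1], RHS [L T] ✗

Expression (B) v = dt is dimensionally incorrect.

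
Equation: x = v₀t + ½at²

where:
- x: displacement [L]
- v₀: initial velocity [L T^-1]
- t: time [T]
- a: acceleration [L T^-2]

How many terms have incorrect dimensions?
0

LHS x: [L]
- v₀t: [L] ✓
- ½at²: [L] ✓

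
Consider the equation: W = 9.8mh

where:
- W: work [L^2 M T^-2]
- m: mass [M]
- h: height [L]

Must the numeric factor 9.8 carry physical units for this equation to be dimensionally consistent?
Yes

W has dimensions [L^2 M T^-2], while mh alone has dimensions [L M]. For the equation to balance, the factor 9.8 must carry dimensions [L T^-2] — it is a dimensional constant (a numerical value of a physical quantity with its units suppressed), not a pure number.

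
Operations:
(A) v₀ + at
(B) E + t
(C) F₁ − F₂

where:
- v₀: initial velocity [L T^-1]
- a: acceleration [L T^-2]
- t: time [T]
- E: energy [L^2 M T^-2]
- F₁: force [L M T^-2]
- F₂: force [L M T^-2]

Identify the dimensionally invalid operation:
(B) E + t

(A) v₀ + at: v₀ [L T^-1] and at [L T^-1] — same dimensions ✓
(B) E + t: E [L^2 M T^-2] and t [T] — different dimensions cannot be added/subtracted ✗
(C) F₁ − F₂: F₁ [L M T^-2] and F₂ [L M T^-2] — same dimensions ✓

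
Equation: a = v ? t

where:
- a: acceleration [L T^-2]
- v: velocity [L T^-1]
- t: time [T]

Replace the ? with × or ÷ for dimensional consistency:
division (÷): a = v ÷ t

a [L T^-2]; v [L T^-1]; t [T].
v × t → [L] ✗
v ÷ t → [L T^-2] ✓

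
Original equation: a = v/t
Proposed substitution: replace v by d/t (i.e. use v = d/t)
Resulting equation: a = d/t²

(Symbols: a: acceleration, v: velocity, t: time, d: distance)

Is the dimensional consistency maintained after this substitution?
Yes

[v] = [L T^-1] and [d/t] = [L T^-1]. These match, so the substitution replaces a quantity by one of the same dimensions and the result a = d/t² has LHS [L T^-2] vs RHS [L T^-2] — still consistent.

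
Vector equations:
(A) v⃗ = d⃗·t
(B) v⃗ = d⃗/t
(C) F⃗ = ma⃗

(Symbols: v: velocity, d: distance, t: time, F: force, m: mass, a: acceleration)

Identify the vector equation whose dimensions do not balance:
(A) v⃗ = d⃗·t

(A) v⃗ = d⃗·t: LHS [L T^-1], RHS [L T] ✗ — velocity is displacement per time; should be d⃗/t
(B) v⃗ = d⃗/t: LHS [L T^-1], RHS [L T^-1] ✓ — displacement (vector) divided by time (scalar)
(C) F⃗ = ma⃗: LHS [L M T^-2], RHS [L M T^-2] ✓ — Force and acceleration are vectors, mass is a scalar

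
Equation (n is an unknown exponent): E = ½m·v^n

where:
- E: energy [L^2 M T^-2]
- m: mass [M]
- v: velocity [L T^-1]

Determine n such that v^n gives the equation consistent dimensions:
n = 2

E has dimensions [L^2 M T^-2]; v has dimensions [L T^-1].
The rest of the RHS has dimensions [M], so v^n must supply [L^2 T^-2].
With n = 2: ½m·v^2 has dimensions [L^2 M T^-2], matching the LHS ✓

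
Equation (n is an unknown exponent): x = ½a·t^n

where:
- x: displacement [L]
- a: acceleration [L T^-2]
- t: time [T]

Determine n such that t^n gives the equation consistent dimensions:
n = 2

x has dimensions [L]; t has dimensions [T].
The rest of the RHS has dimensions [L T^-2], so t^n must supply [T^2].
With n = 2: ½a·t^2 has dimensions [L], matching the LHS ✓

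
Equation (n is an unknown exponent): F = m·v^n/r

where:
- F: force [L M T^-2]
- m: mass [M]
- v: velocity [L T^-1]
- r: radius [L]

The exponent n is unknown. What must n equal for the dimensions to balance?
n = 2

F has dimensions [L M T^-2]; v has dimensions [L T^-1].
The rest of the RHS has dimensions [L^-1 M], so v^n must supply [L^2 T^-2].
With n = 2: m·v^2/r has dimensions [L M T^-2], matching the LHS ✓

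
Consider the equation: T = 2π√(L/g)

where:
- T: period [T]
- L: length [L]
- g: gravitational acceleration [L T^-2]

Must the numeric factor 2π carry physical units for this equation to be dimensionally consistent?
No

T has dimensions [T] and √(L/g) already has dimensions [T], so the equation balances without 2π contributing any dimensions. 2π is a pure (dimensionless) number; changing or removing it would not affect dimensional consistency.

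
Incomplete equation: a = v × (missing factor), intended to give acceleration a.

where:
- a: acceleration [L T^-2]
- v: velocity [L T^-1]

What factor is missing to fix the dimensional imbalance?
1/t (inverse time), dimensions [T^-1]

a has dimensions [L T^-2] and v has dimensions [L T^-1].
The missing factor must have dimensions [L T^-2] / [L T^-1] = [T^-1], i.e. inverse time (1/t).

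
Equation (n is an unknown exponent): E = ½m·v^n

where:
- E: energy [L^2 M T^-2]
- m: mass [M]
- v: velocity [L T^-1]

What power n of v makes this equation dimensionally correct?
n = 2

E has dimensions [L^2 M T^-2]; v has dimensions [L T^-1].
The rest of the RHS has dimensions [M], so v^n must supply [L^2 T^-2].
With n = 2: ½m·v^2 has dimensions [L^2 M T^-2], matching the LHS ✓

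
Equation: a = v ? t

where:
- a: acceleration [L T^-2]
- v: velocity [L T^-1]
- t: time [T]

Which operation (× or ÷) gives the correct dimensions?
division (÷): a = v ÷ t

a [L T^-2]; v [L T^-1]; t [T].
v × t → [L] ✗
v ÷ t → [L T^-2] ✓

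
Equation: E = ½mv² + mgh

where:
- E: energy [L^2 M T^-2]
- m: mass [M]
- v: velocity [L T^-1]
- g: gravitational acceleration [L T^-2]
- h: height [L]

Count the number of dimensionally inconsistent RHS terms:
0

LHS E: [L^2 M T^-2]
- ½mv²: [L^2 M T^-2] ✓
- mgh: [L^2 M T^-2] ✓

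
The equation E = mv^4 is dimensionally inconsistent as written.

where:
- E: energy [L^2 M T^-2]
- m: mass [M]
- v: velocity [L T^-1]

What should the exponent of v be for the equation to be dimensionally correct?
The exponent of v should be 2: E = mv^2

The LHS E has dimensions [L^2 M T^-2]; v has dimensions [L T^-1].
As written, the RHS mv^4 (exponent 4 on v) has dimensions [L^4 M T^-4], which does not match.
With exponent 2, the RHS mv^2 has dimensions [L^2 M T^-2], matching the LHS.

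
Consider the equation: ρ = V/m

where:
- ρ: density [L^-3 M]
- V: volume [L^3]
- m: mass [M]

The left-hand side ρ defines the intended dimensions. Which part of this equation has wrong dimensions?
The right-hand side term V/m

ρ has dimensions [L^-3 M], but V/m has dimensions [L^3 M^-1], so the term V/m is dimensionally wrong for ρ.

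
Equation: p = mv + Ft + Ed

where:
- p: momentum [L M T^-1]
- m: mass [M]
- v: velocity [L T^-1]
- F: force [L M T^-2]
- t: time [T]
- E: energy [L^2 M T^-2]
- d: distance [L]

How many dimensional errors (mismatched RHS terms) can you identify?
1

LHS p: [L M T^-1]
- mv: [L M T^-1] ✓
- Ft: [L M T^-1] ✓
- Ed: [L^3 M T^-2] ✗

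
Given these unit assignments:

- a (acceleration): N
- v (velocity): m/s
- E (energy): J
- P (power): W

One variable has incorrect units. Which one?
a

The variable a (acceleration) should have units m/s², not N.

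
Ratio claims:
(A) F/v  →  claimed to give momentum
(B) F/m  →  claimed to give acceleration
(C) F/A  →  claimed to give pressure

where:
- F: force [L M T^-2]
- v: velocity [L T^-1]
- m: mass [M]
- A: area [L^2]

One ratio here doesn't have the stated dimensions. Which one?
(A) F/v does not give momentum

(A) F/v: [M T^-1] ≠ momentum [L M T^-1] ✗
(B) F/m: [L T^-2] = acceleration [L T^-2] ✓
(C) F/A: [L^-1 M T^-2] = pressure [L^-1 M T^-2] ✓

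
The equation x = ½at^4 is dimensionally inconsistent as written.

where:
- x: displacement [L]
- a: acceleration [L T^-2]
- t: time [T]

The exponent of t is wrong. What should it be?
The exponent of t should be 2: x = ½at^2

The LHS x has dimensions [L]; t has dimensions [T].
As written, the RHS ½at^4 (exponent 4 on t) has dimensions [L T^2], which does not match.
With exponent 2, the RHS ½at^2 has dimensions [L], matching the LHS.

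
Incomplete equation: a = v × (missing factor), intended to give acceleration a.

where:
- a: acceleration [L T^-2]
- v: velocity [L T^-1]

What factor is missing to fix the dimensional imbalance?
1/t (inverse time), dimensions [T^-1]

a has dimensions [L T^-2] and v has dimensions [L T^-1].
The missing factor must have dimensions [L T^-2] / [L T^-1] = [T^-1], i.e. inverse time (1/t).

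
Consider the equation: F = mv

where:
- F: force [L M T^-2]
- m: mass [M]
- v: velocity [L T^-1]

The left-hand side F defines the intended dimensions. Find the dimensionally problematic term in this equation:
The right-hand side term mv

F has dimensions [L M T^-2], but mv has dimensions [L M T^-1], so the term mv is dimensionally wrong for F.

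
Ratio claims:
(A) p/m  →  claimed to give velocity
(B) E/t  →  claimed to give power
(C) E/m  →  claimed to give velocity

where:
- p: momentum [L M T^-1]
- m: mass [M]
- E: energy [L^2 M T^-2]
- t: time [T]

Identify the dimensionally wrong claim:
(C) E/m does not give velocity

(A) p/m: [L T^-1] = velocity [L T^-1] ✓
(B) E/t: [L^2 M T^-3] = power [L^2 M T^-3] ✓
(C) E/m: [L^2 T^-2] ≠ velocity [L T^-1] ✗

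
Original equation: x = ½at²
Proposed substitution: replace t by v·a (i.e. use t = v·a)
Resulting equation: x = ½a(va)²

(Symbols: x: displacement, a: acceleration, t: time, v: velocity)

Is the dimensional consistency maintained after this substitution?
No

[t] = [T] and [v·a] = [L^2 T^-3]. These differ, so the substitution replaces a quantity by one of different dimensions and the result x = ½a(va)² has LHS [L] vs RHS [L^5 T^-8] — inconsistent.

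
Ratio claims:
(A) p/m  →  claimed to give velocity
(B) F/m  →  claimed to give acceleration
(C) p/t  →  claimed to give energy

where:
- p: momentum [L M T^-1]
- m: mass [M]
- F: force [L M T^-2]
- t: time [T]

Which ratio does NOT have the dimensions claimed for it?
(C) p/t does not give energy

(A) p/m: [L T^-1] = velocity [L T^-1] ✓
(B) F/m: [L T^-2] = acceleration [L T^-2] ✓
(C) p/t: [L M T^-2] ≠ energy [L^2 M T^-2] ✗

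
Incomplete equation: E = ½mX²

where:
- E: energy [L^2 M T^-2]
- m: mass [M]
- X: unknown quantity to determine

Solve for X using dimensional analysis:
X = v (velocity), dimensions [L T^-1]

E has dimensions [L^2 M T^-2]; the rest of the RHS (½m) has dimensions [M].
So X² must have dimensions [L^2 T^-2], i.e. X has dimensions [L T^-1] — X = v (velocity).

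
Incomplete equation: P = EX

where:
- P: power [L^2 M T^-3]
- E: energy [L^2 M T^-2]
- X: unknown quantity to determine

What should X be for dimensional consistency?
X = f (inverse time / frequency (1/t)), dimensions [T^-1]

P has dimensions [L^2 M T^-3]; the rest of the RHS (E) has dimensions [L^2 M T^-2].
So X must have dimensions [T^-1] — X = f (inverse time / frequency (1/t)).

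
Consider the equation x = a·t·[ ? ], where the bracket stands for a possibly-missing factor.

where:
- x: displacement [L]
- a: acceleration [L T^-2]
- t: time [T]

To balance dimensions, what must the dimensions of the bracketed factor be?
[T] — time (e.g. t)

x has dimensions [L]; a·t has dimensions [L T^-1].
The bracketed factor must supply [L] / [L T^-1] = [T].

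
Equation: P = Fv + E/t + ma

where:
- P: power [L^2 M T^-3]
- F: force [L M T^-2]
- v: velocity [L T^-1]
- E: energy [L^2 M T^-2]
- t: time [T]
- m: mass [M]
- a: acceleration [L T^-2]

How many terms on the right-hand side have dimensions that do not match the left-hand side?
1

LHS P: [L^2 M T^-3]
- Fv: [L^2 M T^-3] ✓
- E/t: [L^2 M T^-3] ✓
- ma: [L M T^-2] ✗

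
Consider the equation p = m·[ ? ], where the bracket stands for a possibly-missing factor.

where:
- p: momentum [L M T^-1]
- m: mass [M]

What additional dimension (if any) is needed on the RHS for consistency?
[L T^-1] — velocity (e.g. v)

p has dimensions [L M T^-1]; m has dimensions [M].
The bracketed factor must supply [L M T^-1] / [M] = [L T^-1].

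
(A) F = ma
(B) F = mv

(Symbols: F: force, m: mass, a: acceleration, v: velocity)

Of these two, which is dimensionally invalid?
(B)

(A) F = ma: LHS [L M T^-2], RHS [L M T^-2] ✓
(B) F = mv: LHS [L M T^-2], RHS [L M T^-1] ✗

Expression (B) F = mv is dimensionally incorrect.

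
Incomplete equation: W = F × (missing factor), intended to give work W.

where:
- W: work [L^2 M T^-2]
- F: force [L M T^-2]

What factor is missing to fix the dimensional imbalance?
d (distance), dimensions [L]

W has dimensions [L^2 M T^-2] and F has dimensions [L M T^-2].
The missing factor must have dimensions [L^2 M T^-2] / [L M T^-2] = [L], i.e. distance (d).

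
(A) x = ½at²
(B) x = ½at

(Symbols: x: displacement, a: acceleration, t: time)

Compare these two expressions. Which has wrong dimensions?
(B)

(A) x = ½at²: LHS [L], RHS [L] ✓
(B) x = ½at: LHS [L], RHS [L T^-1] ✗

Expression (B) x = ½at is dimensionally incorrect.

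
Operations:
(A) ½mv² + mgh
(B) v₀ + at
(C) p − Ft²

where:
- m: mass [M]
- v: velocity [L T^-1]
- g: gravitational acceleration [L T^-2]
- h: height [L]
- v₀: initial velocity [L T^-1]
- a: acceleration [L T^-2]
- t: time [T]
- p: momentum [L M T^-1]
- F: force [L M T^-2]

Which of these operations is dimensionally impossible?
(C) p − Ft²

(A) ½mv² + mgh: ½mv² [L^2 M T^-2] and mgh [L^2 M T^-2] — same dimensions ✓
(B) v₀ + at: v₀ [L T^-1] and at [L T^-1] — same dimensions ✓
(C) p − Ft²: p [L M T^-1] and Ft² [L M] — different dimensions cannot be added/subtracted ✗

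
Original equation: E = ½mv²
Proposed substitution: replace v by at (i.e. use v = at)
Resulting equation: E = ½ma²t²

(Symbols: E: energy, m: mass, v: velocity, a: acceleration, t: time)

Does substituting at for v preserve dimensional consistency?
Yes

[v] = [L T^-1] and [at] = [L T^-1]. These match, so the substitution replaces a quantity by one of the same dimensions and the result E = ½ma²t² has LHS [L^2 M T^-2] vs RHS [L^2 M T^-2] — still consistent.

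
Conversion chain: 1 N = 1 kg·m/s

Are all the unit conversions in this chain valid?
The chain is incorrect (it contains an error).

Incorrect: Newton is kg·m/s², not kg·m/s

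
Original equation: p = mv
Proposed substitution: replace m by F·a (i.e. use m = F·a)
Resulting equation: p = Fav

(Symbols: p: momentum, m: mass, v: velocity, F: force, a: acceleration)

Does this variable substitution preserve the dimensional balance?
No

[m] = [M] and [F·a] = [L^2 M T^-4]. These differ, so the substitution replaces a quantity by one of different dimensions and the result p = Fav has LHS [L M T^-1] vs RHS [L^3 M T^-5] — inconsistent.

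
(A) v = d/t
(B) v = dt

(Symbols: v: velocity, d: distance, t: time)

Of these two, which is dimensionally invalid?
(B)

(A) v = d/t: LHS [L T^-1], RHS [L T^-1] ✓
(B) v = dt: LHS [L T^-1], RHS [L T] ✗

Expression (B) v = dt is dimensionally incorrect.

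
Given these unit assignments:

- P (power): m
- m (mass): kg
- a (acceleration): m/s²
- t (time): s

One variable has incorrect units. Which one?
P

The variable P (power) should have units W, not m.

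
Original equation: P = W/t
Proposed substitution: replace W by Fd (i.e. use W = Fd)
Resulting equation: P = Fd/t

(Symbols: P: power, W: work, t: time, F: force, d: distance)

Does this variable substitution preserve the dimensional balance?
Yes

[W] = [L^2 M T^-2] and [Fd] = [L^2 M T^-2]. These match, so the substitution replaces a quantity by one of the same dimensions and the result P = Fd/t has LHS [L^2 M T^-3] vs RHS [L^2 M T^-3] — still consistent.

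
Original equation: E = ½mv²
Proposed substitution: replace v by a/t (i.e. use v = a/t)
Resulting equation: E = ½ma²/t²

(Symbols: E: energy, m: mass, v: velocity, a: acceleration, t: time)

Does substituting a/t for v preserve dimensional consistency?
No

[v] = [L T^-1] and [a/t] = [L T^-3]. These differ, so the substitution replaces a quantity by one of different dimensions and the result E = ½ma²/t² has LHS [L^2 M T^-2] vs RHS [L^2 M T^-6] — inconsistent.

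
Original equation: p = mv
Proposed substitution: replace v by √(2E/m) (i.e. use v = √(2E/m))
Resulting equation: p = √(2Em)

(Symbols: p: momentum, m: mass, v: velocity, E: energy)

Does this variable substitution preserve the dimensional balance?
Yes

[v] = [L T^-1] and [√(2E/m)] = [L T^-1]. These match, so the substitution replaces a quantity by one of the same dimensions and the result p = √(2Em) has LHS [L M T^-1] vs RHS [L M T^-1] — still consistent.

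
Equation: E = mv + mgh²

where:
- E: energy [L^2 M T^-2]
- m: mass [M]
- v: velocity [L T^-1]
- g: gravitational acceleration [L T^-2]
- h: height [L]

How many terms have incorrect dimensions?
2

LHS E: [L^2 M T^-2]
- mv: [L M T^-1] ✗
- mgh²: [L^3 M T^-2] ✗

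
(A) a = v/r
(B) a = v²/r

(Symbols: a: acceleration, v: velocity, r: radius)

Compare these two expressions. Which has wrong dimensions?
(A)

(A) a = v/r: LHS [L T^-2], RHS [T^-1] ✗
(B) a = v²/r: LHS [L T^-2], RHS [L T^-2] ✓

Expression (A) a = v/r is dimensionally incorrect.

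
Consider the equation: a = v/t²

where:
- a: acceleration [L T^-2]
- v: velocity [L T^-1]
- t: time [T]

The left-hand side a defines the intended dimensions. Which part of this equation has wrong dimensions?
The right-hand side term v/t²

a has dimensions [L T^-2], but v/t² has dimensions [L T^-3], so the term v/t² is dimensionally wrong for a.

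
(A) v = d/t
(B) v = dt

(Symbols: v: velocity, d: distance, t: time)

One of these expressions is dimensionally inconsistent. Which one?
(B)

(A) v = d/t: LHS [L T^-1], RHS [L T^-1] ✓
(B) v = dt: LHS [L T^-1], RHS [L T] ✗

Expression (B) v = dt is dimensionally incorrect.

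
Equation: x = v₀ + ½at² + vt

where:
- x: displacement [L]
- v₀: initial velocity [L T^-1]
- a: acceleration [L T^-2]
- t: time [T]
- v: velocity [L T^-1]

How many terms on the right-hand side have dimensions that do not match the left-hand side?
1

LHS x: [L]
- v₀: [L T^-1] ✗
- ½at²: [L] ✓
- vt: [L] ✓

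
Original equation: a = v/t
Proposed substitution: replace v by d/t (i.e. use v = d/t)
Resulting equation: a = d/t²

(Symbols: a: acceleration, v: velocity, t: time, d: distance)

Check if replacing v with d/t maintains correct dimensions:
Yes

[v] = [L T^-1] and [d/t] = [L T^-1]. These match, so the substitution replaces a quantity by one of the same dimensions and the result a = d/t² has LHS [L T^-2] vs RHS [L T^-2] — still consistent.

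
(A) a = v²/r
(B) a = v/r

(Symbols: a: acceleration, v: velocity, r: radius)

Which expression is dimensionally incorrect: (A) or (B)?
(B)

(A) a = v²/r: LHS [L T^-2], RHS [L T^-2] ✓
(B) a = v/r: LHS [L T^-2], RHS [T^-1] ✗

Expression (B) a = v/r is dimensionally incorrect.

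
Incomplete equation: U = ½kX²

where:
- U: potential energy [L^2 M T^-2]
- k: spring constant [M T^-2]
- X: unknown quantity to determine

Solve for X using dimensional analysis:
X = x (displacement), dimensions [L]

U has dimensions [L^2 M T^-2]; the rest of the RHS (½k) has dimensions [M T^-2].
So X² must have dimensions [L^2], i.e. X has dimensions [L] — X = x (displacement).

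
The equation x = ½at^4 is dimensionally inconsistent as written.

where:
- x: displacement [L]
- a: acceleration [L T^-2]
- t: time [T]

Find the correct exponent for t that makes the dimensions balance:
The exponent of t should be 2: x = ½at^2

The LHS x has dimensions [L]; t has dimensions [T].
As written, the RHS ½at^4 (exponent 4 on t) has dimensions [L T^2], which does not match.
With exponent 2, the RHS ½at^2 has dimensions [L], matching the LHS.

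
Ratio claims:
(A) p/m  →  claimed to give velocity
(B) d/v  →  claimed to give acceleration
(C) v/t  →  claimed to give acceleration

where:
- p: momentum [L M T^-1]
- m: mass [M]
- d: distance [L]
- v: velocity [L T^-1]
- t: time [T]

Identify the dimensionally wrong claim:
(B) d/v does not give acceleration

(A) p/m: [L T^-1] = velocity [L T^-1] ✓
(B) d/v: [T] ≠ acceleration [L T^-2] ✗
(C) v/t: [L T^-2] = acceleration [L T^-2] ✓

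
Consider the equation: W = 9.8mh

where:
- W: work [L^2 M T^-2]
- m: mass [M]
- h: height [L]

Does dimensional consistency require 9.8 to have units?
Yes

W has dimensions [L^2 M T^-2], while mh alone has dimensions [L M]. For the equation to balance, the factor 9.8 must carry dimensions [L T^-2] — it is a dimensional constant (a numerical value of a physical quantity with its units suppressed), not a pure number.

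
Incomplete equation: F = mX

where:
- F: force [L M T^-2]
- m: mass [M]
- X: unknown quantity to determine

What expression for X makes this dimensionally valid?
X = a (acceleration), dimensions [L T^-2]

F has dimensions [L M T^-2]; the rest of the RHS (m) has dimensions [M].
So X must have dimensions [L T^-2] — X = a (acceleration).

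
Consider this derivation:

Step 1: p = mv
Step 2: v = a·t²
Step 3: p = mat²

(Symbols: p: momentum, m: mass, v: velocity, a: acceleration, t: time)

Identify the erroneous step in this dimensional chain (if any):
Step 2

Step 1: p = mv → LHS [L M T^-1], RHS [L M T^-1] ✓
Step 2: v = a·t² → LHS [L T^-1], RHS [L] ✗

The first dimensional inconsistency appears in step 2: v = a·t²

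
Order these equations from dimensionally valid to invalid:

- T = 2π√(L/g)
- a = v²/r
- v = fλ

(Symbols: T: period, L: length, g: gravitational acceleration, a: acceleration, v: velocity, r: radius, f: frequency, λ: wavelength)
Dimensionally correct: T = 2π√(L/g), a = v²/r, v = fλ
Dimensionally incorrect: none
Ordered (correct first, then incorrect): T = 2π√(L/g), a = v²/r, v = fλ

- T = 2π√(L/g): LHS [T], RHS [T] → correct ✓
- a = v²/r: LHS [L T^-2], RHS [L T^-2] → correct ✓
- v = fλ: LHS [L T^-1], RHS [L T^-1] → correct ✓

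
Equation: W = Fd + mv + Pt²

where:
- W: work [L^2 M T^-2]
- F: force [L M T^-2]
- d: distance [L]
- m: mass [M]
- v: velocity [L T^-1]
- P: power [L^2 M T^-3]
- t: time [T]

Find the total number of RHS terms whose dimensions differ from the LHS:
2

LHS W: [L^2 M T^-2]
- Fd: [L^2 M T^-2] ✓
- mv: [L M T^-1] ✗
- Pt²: [L^2 M T^-1] ✗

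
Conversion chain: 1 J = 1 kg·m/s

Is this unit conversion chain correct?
The chain is incorrect (it contains an error).

Incorrect: Joule is kg·m²/s², not kg·m/s (that is momentum)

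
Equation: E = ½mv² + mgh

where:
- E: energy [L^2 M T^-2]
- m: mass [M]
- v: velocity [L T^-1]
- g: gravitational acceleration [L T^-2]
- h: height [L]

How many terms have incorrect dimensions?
0

LHS E: [L^2 M T^-2]
- ½mv²: [L^2 M T^-2] ✓
- mgh: [L^2 M T^-2] ✓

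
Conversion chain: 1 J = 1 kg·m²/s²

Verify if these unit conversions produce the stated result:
The chain is correct (no errors).

Correct: Joule is defined as kg·m²/s²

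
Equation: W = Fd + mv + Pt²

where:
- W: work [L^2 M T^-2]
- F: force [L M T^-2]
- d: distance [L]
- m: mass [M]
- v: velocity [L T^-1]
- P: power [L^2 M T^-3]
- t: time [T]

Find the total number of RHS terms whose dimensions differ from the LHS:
2

LHS W: [L^2 M T^-2]
- Fd: [L^2 M T^-2] ✓
- mv: [L M T^-1] ✗
- Pt²: [L^2 M T^-1] ✗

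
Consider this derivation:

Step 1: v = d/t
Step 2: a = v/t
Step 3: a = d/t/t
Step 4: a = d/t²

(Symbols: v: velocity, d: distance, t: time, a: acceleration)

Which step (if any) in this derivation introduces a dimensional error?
No step introduces an error — all steps are dimensionally consistent.

Step 1: v = d/t → LHS [L T^-1], RHS [L T^-1] ✓
Step 2: a = v/t → LHS [L T^-2], RHS [L T^-2] ✓
Step 3: a = d/t/t → LHS [L T^-2], RHS [L T^-2] ✓
Step 4: a = d/t² → LHS [L T^-2], RHS [L T^-2] ✓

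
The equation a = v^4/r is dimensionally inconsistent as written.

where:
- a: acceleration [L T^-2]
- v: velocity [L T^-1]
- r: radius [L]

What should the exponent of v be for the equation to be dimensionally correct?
The exponent of v should be 2: a = v^2/r

The LHS a has dimensions [L T^-2]; v has dimensions [L T^-1].
As written, the RHS v^4/r (exponent 4 on v) has dimensions [L^3 T^-4], which does not match.
With exponent 2, the RHS v^2/r has dimensions [L T^-2], matching the LHS.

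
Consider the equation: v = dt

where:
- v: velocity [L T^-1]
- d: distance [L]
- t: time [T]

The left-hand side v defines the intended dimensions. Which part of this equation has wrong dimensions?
The right-hand side term dt

v has dimensions [L T^-1], but dt has dimensions [L T], so the term dt is dimensionally wrong for v.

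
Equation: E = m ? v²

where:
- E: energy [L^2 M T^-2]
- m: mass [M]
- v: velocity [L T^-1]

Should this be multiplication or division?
multiplication (×): E = m × v²

E [L^2 M T^-2]; m [M]; v² [L^2 T^-2].
m × v² → [L^2 M T^-2] ✓
m ÷ v² → [L^-2 M T^2] ✗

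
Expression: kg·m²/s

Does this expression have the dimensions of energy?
No

The expression kg·m²/s has dimensions [L^2 M T^-1], but energy has dimensions [L^2 M T^-2].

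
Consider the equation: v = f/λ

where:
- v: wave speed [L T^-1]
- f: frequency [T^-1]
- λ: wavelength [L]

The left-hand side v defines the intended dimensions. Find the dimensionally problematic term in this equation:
The right-hand side term f/λ

v has dimensions [L T^-1], but f/λ has dimensions [L^-1 T^-1], so the term f/λ is dimensionally wrong for v.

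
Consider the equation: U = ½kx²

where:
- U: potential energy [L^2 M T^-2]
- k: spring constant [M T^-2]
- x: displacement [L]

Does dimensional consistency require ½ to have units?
No

U has dimensions [L^2 M T^-2] and kx² already has dimensions [L^2 M T^-2], so the equation balances without ½ contributing any dimensions. ½ is a pure (dimensionless) number; changing or removing it would not affect dimensional consistency.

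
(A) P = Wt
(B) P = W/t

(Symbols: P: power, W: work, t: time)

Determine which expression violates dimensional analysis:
(A)

(A) P = Wt: LHS [L^2 M T^-3], RHS [L^2 M T^-1] ✗
(B) P = W/t: LHS [L^2 M T^-3], RHS [L^2 M T^-3] ✓

Expression (A) P = Wt is dimensionally incorrect.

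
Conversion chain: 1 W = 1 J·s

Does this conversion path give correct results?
The chain is incorrect (it contains an error).

Incorrect: Watt is J/s, not J·s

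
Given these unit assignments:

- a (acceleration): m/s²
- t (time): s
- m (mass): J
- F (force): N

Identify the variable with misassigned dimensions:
m

The variable m (mass) should have units kg, not J.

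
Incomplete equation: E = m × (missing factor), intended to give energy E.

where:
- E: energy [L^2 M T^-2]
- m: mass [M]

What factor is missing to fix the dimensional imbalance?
v² (velocity squared), dimensions [L^2 T^-2]

E has dimensions [L^2 M T^-2] and m has dimensions [M].
The missing factor must have dimensions [L^2 M T^-2] / [M] = [L^2 T^-2], i.e. velocity squared (v²).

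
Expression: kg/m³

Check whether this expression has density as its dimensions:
Yes

The expression kg/m³ has dimensions [L^-3 M], which is exactly density [L^-3 M].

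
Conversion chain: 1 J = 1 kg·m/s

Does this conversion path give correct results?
The chain is incorrect (it contains an error).

Incorrect: Joule is kg·m²/s², not kg·m/s (that is momentum)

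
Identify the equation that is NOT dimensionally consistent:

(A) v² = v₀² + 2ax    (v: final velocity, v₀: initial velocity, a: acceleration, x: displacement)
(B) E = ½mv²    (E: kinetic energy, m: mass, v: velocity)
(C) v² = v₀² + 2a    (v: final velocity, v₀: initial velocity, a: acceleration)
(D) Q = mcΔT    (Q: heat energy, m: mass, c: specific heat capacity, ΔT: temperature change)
(C) v² = v₀² + 2a

The equation (C) v² = v₀² + 2a is dimensionally incorrect.

LHS (v²): [L^2 T^-2]
RHS terms:
  - v₀²: [L^2 T^-2] ✓
  - 2a: [L T^-2] ✗ (does not match LHS)

The dimensions do not match. The other three equations balance.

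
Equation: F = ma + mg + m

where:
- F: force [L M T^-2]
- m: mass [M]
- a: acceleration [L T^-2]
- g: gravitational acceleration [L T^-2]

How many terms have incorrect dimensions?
1

LHS F: [L M T^-2]
- ma: [L M T^-2] ✓
- mg: [L M T^-2] ✓
- m: [M] ✗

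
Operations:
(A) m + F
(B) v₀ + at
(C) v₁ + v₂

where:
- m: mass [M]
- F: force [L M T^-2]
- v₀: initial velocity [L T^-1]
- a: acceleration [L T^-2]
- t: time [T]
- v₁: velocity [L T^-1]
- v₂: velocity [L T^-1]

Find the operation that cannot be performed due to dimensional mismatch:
(A) m + F

(A) m + F: m [M] and F [L M T^-2] — different dimensions cannot be added/subtracted ✗
(B) v₀ + at: v₀ [L T^-1] and at [L T^-1] — same dimensions ✓
(C) v₁ + v₂: v₁ [L T^-1] and v₂ [L T^-1] — same dimensions ✓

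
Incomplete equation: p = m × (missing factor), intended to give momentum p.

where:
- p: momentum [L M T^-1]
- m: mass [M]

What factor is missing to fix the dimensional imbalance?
v (velocity), dimensions [L T^-1]

p has dimensions [L M T^-1] and m has dimensions [M].
The missing factor must have dimensions [L M T^-1] / [M] = [L T^-1], i.e. velocity (v).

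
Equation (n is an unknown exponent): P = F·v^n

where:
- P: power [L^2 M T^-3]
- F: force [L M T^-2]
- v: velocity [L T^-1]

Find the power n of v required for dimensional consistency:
n = 1

P has dimensions [L^2 M T^-3]; v has dimensions [L T^-1].
The rest of the RHS has dimensions [L M T^-2], so v^n must supply [L T^-1].
With n = 1: F·v^1 has dimensions [L^2 M T^-3], matching the LHS ✓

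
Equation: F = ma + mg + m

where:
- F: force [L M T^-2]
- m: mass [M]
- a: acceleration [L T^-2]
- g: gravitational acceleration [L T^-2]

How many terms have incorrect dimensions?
1

LHS F: [L M T^-2]
- ma: [L M T^-2] ✓
- mg: [L M T^-2] ✓
- m: [M] ✗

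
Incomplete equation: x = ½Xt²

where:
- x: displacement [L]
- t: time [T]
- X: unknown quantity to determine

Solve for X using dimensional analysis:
X = a (acceleration), dimensions [L T^-2]

x has dimensions [L]; the rest of the RHS (½ t²) has dimensions [T^2].
So X must have dimensions [L T^-2] — X = a (acceleration).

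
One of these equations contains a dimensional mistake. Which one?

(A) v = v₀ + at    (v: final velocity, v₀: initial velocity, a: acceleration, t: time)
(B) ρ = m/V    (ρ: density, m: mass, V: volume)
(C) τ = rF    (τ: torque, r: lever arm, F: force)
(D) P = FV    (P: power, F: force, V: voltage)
(D) P = FV

The equation (D) P = FV is dimensionally incorrect.

LHS (P): [L^2 M T^-3]
RHS (FV): [I^-1 L^3 M^2 T^-5] ✗

The dimensions do not match. The other three equations balance.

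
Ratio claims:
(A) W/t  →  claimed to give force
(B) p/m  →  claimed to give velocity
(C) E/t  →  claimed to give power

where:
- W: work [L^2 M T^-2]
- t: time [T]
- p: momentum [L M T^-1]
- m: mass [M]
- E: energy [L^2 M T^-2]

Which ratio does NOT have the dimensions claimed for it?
(A) W/t does not give force

(A) W/t: [L^2 M T^-3] ≠ force [L M T^-2] ✗
(B) p/m: [L T^-1] = velocity [L T^-1] ✓
(C) E/t: [L^2 M T^-3] = power [L^2 M T^-3] ✓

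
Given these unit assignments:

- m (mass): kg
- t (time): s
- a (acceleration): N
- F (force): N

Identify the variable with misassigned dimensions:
a

The variable a (acceleration) should have units m/s², not N.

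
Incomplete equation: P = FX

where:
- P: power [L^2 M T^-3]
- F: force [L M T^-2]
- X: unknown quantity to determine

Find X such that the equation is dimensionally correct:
X = v (velocity), dimensions [L T^-1]

P has dimensions [L^2 M T^-3]; the rest of the RHS (F) has dimensions [L M T^-2].
So X must have dimensions [L T^-1] — X = v (velocity).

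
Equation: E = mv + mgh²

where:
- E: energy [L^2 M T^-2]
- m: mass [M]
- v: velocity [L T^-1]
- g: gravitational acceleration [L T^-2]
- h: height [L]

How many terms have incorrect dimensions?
2

LHS E: [L^2 M T^-2]
- mv: [L M T^-1] ✗
- mgh²: [L^3 M T^-2] ✗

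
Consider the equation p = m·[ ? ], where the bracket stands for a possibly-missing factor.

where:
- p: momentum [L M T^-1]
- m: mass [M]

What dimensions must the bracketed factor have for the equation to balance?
[L T^-1] — velocity (e.g. v)

p has dimensions [L M T^-1]; m has dimensions [M].
The bracketed factor must supply [L M T^-1] / [M] = [L T^-1].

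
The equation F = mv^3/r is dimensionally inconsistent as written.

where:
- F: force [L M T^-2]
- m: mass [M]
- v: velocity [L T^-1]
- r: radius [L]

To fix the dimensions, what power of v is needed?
The exponent of v should be 2: F = mv^2/r

The LHS F has dimensions [L M T^-2]; v has dimensions [L T^-1].
As written, the RHS mv^3/r (exponent 3 on v) has dimensions [L^2 M T^-3], which does not match.
With exponent 2, the RHS mv^2/r has dimensions [L M T^-2], matching the LHS.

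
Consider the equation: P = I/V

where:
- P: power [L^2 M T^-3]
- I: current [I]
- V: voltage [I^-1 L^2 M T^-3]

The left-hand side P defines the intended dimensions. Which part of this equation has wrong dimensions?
The right-hand side term I/V

P has dimensions [L^2 M T^-3], but I/V has dimensions [I^2 L^-2 M^-1 T^3], so the term I/V is dimensionally wrong for P.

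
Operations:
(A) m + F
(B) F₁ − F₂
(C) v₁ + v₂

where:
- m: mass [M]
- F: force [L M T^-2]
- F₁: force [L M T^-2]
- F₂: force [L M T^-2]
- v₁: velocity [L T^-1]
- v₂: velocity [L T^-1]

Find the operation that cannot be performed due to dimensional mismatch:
(A) m + F

(A) m + F: m [M] and F [L M T^-2] — different dimensions cannot be added/subtracted ✗
(B) F₁ − F₂: F₁ [L M T^-2] and F₂ [L M T^-2] — same dimensions ✓
(C) v₁ + v₂: v₁ [L T^-1] and v₂ [L T^-1] — same dimensions ✓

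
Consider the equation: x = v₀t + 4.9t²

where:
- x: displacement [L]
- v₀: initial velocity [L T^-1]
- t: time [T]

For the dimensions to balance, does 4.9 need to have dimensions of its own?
Yes

x has dimensions [L], while t² alone has dimensions [T^2]. For the equation to balance, the factor 4.9 must carry dimensions [L T^-2] — it is a dimensional constant (a numerical value of a physical quantity with its units suppressed), not a pure number.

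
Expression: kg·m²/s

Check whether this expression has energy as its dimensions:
No

The expression kg·m²/s has dimensions [L^2 M T^-1], but energy has dimensions [L^2 M T^-2].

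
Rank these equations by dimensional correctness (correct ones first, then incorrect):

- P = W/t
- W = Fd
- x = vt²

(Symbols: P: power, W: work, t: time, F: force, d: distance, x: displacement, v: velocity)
Dimensionally correct: P = W/t, W = Fd
Dimensionally incorrect: x = vt²
Ordered (correct first, then incorrect): P = W/t, W = Fd, x = vt²

- P = W/t: LHS [L^2 M T^-3], RHS [L^2 M T^-3] → correct ✓
- W = Fd: LHS [L^2 M T^-2], RHS [L^2 M T^-2] → correct ✓
- x = vt²: LHS [L], RHS [L T] → incorrect ✗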